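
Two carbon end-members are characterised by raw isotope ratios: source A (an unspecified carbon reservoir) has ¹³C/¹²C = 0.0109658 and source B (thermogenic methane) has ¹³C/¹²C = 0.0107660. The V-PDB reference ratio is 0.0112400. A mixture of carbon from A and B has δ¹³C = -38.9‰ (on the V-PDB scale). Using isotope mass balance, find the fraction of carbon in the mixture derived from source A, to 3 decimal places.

0.184

δ_A = (0.0109658/0.0112400 − 1)×1000 = (0.975605 − 1)×1000 = -24.395‰
δ_B = (0.0107660/0.0112400 − 1)×1000 = (0.957829 − 1)×1000 = -42.171‰
f_A = (δ_mix − δ_B)/(δ_A − δ_B) = (-38.9 − (-42.171))/(-24.395 − (-42.171))
f_A = 3.271 / 17.776 = 0.1840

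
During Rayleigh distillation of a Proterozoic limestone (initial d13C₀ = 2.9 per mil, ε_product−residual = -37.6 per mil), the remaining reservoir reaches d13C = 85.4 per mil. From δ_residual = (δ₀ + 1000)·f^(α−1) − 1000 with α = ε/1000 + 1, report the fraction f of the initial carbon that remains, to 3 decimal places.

0.122

α − 1 = ε/1000 = -0.0376
(δ_res + 1000)/(δ₀ + 1000) = (85.4 + 1000)/(2.9 + 1000) = 1085.4/1002.9 = 1.082261
f = 1.082261^(1/-0.0376) = exp(ln(1.082261)/-0.0376) = exp(0.07905/-0.0376)
f = exp(-2.1025) = 0.1222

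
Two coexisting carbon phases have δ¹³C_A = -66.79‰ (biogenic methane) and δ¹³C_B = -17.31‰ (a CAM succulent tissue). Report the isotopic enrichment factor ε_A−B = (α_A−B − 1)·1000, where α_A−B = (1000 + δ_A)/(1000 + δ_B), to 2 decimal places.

-50.35‰

α_A−B = (1000 + -66.79) / (1000 + -17.31) = 933.21 / 982.69 = 0.949648
ε_A−B = (0.949648 − 1) × 1000 = -50.352‰
(The approximation ε ≈ δ_A − δ_B would give -49.48‰.)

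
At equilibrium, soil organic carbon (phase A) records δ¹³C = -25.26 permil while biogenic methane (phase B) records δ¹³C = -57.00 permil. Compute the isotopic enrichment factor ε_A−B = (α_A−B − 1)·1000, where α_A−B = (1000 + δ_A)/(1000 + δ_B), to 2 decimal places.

α_A−B = (1000 + -25.26) / (1000 + -57.00) = 974.74 / 943.00 = 1.033659
ε_A−B = (1.033659 − 1) × 1000 = 33.659 permil
(The approximation ε ≈ δ_A − δ_B would give 31.74 permil.)

33.66 permil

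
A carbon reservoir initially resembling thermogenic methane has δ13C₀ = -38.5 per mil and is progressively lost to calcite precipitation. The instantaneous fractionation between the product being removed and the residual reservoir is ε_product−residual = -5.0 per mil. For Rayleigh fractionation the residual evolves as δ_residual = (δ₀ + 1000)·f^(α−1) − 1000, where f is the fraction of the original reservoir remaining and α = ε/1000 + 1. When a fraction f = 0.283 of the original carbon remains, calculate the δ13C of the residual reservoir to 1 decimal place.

-32.4 per mil

Rayleigh residual: δ_res = (δ₀ + 1000)·f^(α−1) − 1000
α = ε/1000 + 1 = 0.99500, so α − 1 = -0.00500
f^(α−1) = 0.283^(-0.00500) = 1.006332
δ_res = (-38.5 + 1000) × 1.006332 − 1000 = 967.588 − 1000 = -32.41 per mil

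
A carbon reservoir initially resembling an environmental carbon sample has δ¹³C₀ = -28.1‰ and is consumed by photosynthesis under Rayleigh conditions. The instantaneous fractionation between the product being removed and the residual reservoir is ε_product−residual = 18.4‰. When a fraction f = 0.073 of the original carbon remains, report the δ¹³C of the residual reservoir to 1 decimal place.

-73.8‰

Rayleigh residual: δ_res = (δ₀ + 1000)·f^(α−1) − 1000
α = ε/1000 + 1 = 1.01840, so α − 1 = 0.01840
f^(α−1) = 0.073^(0.01840) = 0.952983
δ_res = (-28.1 + 1000) × 0.952983 − 1000 = 926.204 − 1000 = -73.80‰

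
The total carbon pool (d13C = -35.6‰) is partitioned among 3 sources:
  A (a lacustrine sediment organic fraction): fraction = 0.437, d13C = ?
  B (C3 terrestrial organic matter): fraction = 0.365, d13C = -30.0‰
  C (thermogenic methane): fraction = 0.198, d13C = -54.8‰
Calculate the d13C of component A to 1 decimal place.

-31.6‰

Isotope mass balance: δ_bulk = Σ fᵢ·δᵢ.
-35.6 = 0.437×δ_A + 0.365×(-30.0) + 0.198×(-54.8)
0.437·δ_A = -35.6 − (-21.800) = -13.800
δ_A = -13.800 / 0.437 = -31.58‰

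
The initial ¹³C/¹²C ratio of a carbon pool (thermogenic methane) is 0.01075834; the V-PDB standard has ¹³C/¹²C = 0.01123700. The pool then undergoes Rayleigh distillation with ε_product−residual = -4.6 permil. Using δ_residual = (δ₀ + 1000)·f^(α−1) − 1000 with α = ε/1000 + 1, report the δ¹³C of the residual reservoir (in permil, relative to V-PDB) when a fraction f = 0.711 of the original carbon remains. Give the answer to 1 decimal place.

-41.1 permil

δ₀ = (0.01075834/0.01123700 − 1)×1000 = (0.957403 − 1)×1000 = -42.597 permil
α − 1 = ε/1000 = -0.0046
f^(α−1) = 0.711^(-0.0046) = 1.001570
δ_res = (-42.597 + 1000) × 1.001570 − 1000 = 958.907 − 1000 = -41.09 permil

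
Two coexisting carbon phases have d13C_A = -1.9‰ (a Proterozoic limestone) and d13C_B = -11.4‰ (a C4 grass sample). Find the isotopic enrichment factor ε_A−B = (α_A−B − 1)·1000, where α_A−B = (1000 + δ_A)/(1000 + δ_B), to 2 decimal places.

α_A−B = (1000 + -1.9) / (1000 + -11.4) = 998.1 / 988.6 = 1.009610
ε_A−B = (1.009610 − 1) × 1000 = 9.610‰
(The approximation ε ≈ δ_A − δ_B would give 9.5‰.)

9.61‰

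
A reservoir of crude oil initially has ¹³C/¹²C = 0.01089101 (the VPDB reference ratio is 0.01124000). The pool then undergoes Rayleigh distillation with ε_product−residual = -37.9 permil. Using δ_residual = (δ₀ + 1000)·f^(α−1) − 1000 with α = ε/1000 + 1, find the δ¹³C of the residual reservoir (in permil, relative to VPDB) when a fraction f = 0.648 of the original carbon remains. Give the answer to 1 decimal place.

δ₀ = (0.01089101/0.01124000 − 1)×1000 = (0.968951 − 1)×1000 = -31.049 permil
α − 1 = ε/1000 = -0.0379
f^(α−1) = 0.648^(-0.0379) = 1.016579
δ_res = (-31.049 + 1000) × 1.016579 − 1000 = 985.016 − 1000 = -14.98 permil

-15.0 permil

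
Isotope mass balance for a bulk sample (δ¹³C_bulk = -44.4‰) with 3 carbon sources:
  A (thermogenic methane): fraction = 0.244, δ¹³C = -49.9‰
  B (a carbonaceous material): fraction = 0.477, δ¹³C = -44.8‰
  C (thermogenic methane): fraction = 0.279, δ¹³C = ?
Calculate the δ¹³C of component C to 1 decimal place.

-38.9‰

Isotope mass balance: δ_bulk = Σ fᵢ·δᵢ.
-44.4 = 0.244×(-49.9) + 0.477×(-44.8) + 0.279×δ_C
0.279·δ_C = -44.4 − (-33.545) = -10.855
δ_C = -10.855 / 0.279 = -38.91‰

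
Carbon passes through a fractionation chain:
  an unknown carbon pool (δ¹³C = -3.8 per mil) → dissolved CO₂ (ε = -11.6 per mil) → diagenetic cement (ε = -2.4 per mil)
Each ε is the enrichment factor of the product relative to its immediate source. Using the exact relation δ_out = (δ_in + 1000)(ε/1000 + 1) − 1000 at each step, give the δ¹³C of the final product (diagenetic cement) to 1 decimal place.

-17.7 per mil

step 1: δ = (-3.80 + 1000)·(-11.6/1000 + 1) − 1000 = -15.36 per mil
step 2: δ = (-15.36 + 1000)·(-2.4/1000 + 1) − 1000 = -17.72 per mil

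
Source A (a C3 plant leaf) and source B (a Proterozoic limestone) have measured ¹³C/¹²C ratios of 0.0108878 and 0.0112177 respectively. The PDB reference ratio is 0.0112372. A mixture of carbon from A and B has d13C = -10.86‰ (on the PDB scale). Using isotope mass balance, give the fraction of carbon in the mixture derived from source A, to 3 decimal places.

0.311

δ_A = (0.0108878/0.0112372 − 1)×1000 = (0.968907 − 1)×1000 = -31.093‰
δ_B = (0.0112177/0.0112372 − 1)×1000 = (0.998265 − 1)×1000 = -1.735‰
f_A = (δ_mix − δ_B)/(δ_A − δ_B) = (-10.86 − (-1.735))/(-31.093 − (-1.735))
f_A = -9.125 / -29.358 = 0.3108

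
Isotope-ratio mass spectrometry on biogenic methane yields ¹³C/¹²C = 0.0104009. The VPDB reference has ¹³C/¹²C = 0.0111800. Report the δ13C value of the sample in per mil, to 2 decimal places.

δ13C = (R_sample / R_standard − 1) × 1000
R_sample / R_standard = 0.0104009 / 0.0111800 = 0.930313
δ13C = (0.930313 − 1) × 1000 = -69.687 per mil

-69.69 per mil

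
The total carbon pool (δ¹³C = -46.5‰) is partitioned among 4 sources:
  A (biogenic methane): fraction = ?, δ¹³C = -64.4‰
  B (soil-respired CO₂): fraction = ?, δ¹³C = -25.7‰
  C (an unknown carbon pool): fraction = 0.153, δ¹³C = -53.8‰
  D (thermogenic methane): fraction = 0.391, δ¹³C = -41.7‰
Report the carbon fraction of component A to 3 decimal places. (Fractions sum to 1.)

Let f_A and f_B be the unknown fractions; fractions sum to 1 so f_A + f_B = 0.456.
Mass balance: Σ fᵢ·δᵢ = δ_bulk ⇒ f_A·(-64.4) + f_B·(-25.7) = -46.5 − (-24.536) = -21.964
Substitute f_B = 0.456 − f_A:
f_A·(-64.4 − -25.7) = -21.964 − 0.456×(-25.7) = -10.245
f_A = -10.245 / -38.7 = 0.2647

0.265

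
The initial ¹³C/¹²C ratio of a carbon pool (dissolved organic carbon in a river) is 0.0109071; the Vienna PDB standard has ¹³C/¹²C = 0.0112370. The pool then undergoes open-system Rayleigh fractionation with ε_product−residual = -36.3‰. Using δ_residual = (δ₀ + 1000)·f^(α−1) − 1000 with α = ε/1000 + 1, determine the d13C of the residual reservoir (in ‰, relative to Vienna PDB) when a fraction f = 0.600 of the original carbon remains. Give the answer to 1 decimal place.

-11.2‰

δ₀ = (0.0109071/0.0112370 − 1)×1000 = (0.970642 − 1)×1000 = -29.358‰
α − 1 = ε/1000 = -0.0363
f^(α−1) = 0.600^(-0.0363) = 1.018716
δ_res = (-29.358 + 1000) × 1.018716 − 1000 = 988.808 − 1000 = -11.19‰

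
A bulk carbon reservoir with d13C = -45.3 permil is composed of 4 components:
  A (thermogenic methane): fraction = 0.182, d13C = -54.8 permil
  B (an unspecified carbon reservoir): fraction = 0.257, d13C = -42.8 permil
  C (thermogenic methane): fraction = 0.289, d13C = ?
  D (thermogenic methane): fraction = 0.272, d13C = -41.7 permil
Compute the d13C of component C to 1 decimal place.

-44.9 permil

Isotope mass balance: δ_bulk = Σ fᵢ·δᵢ.
-45.3 = 0.182×(-54.8) + 0.257×(-42.8) + 0.289×δ_C + 0.272×(-41.7)
0.289·δ_C = -45.3 − (-32.316) = -12.984
δ_C = -12.984 / 0.289 = -44.93 permil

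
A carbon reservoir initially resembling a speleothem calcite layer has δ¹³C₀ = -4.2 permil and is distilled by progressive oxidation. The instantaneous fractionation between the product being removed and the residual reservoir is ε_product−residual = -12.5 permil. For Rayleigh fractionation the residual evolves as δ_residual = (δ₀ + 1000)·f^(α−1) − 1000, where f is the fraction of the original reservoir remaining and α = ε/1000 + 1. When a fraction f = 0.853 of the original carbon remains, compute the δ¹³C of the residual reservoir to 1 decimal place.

-2.2 permil

Rayleigh residual: δ_res = (δ₀ + 1000)·f^(α−1) − 1000
α = ε/1000 + 1 = 0.98750, so α − 1 = -0.01250
f^(α−1) = 0.853^(-0.01250) = 1.001989
δ_res = (-4.2 + 1000) × 1.001989 − 1000 = 997.781 − 1000 = -2.22 permil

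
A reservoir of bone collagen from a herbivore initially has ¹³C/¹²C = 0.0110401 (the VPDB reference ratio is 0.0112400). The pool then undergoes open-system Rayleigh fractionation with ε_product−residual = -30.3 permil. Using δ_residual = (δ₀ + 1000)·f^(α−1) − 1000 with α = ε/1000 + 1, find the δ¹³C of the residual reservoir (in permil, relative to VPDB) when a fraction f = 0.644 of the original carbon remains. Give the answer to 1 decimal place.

-4.6 permil

δ₀ = (0.0110401/0.0112400 − 1)×1000 = (0.982215 − 1)×1000 = -17.785 permil
α − 1 = ε/1000 = -0.0303
f^(α−1) = 0.644^(-0.0303) = 1.013423
δ_res = (-17.785 + 1000) × 1.013423 − 1000 = 995.400 − 1000 = -4.60 permil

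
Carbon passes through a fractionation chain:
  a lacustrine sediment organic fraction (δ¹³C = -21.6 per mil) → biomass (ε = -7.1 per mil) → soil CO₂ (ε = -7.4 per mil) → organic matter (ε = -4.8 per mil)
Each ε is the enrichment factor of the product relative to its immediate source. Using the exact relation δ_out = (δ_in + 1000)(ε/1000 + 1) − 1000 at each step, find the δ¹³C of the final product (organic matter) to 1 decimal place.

-40.4 per mil

step 1: δ = (-21.60 + 1000)·(-7.1/1000 + 1) − 1000 = -28.55 per mil
step 2: δ = (-28.55 + 1000)·(-7.4/1000 + 1) − 1000 = -35.74 per mil
step 3: δ = (-35.74 + 1000)·(-4.8/1000 + 1) − 1000 = -40.36 per mil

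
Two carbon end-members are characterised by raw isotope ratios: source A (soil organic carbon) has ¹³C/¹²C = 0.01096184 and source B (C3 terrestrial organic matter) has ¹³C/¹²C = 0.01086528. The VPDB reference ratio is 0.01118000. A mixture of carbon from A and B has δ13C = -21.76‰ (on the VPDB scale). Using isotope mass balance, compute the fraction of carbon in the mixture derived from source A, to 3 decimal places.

δ_A = (0.01096184/0.01118000 − 1)×1000 = (0.980487 − 1)×1000 = -19.513‰
δ_B = (0.01086528/0.01118000 − 1)×1000 = (0.971850 − 1)×1000 = -28.150‰
f_A = (δ_mix − δ_B)/(δ_A − δ_B) = (-21.76 − (-28.150))/(-19.513 − (-28.150))
f_A = 6.390 / 8.637 = 0.7399

0.740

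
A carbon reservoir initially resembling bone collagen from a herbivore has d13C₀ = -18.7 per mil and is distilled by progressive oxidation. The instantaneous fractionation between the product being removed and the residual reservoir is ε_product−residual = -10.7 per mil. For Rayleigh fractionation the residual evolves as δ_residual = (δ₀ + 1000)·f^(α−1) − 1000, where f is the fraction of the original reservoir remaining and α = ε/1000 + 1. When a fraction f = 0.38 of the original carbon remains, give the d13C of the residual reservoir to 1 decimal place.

Rayleigh residual: δ_res = (δ₀ + 1000)·f^(α−1) − 1000
α = ε/1000 + 1 = 0.98930, so α − 1 = -0.01070
f^(α−1) = 0.38^(-0.01070) = 1.010407
δ_res = (-18.7 + 1000) × 1.010407 − 1000 = 991.512 − 1000 = -8.49 per mil

-8.5 per mil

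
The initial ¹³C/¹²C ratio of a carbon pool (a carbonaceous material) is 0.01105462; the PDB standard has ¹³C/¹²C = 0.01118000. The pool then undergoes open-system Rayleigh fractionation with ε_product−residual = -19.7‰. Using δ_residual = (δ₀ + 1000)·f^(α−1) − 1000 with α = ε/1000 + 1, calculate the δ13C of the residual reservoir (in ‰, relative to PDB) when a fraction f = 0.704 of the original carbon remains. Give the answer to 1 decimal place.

-4.4‰

δ₀ = (0.01105462/0.01118000 − 1)×1000 = (0.988785 − 1)×1000 = -11.215‰
α − 1 = ε/1000 = -0.0197
f^(α−1) = 0.704^(-0.0197) = 1.006938
δ_res = (-11.215 + 1000) × 1.006938 − 1000 = 995.646 − 1000 = -4.35‰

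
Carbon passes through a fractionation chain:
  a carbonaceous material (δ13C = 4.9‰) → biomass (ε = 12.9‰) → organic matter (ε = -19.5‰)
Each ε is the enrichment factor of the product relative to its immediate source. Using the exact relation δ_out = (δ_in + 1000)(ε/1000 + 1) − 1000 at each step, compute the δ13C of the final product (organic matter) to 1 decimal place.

-2.0‰

step 1: δ = (4.90 + 1000)·(12.9/1000 + 1) − 1000 = 17.86‰
step 2: δ = (17.86 + 1000)·(-19.5/1000 + 1) − 1000 = -1.99‰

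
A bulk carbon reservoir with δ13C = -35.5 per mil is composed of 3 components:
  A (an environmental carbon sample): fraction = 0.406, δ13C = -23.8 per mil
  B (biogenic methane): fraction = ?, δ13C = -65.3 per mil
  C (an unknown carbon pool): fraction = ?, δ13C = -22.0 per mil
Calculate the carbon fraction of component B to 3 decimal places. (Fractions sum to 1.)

Let f_B and f_C be the unknown fractions; fractions sum to 1 so f_B + f_C = 0.594.
Mass balance: Σ fᵢ·δᵢ = δ_bulk ⇒ f_B·(-65.3) + f_C·(-22.0) = -35.5 − (-9.663) = -25.837
Substitute f_C = 0.594 − f_B:
f_B·(-65.3 − -22.0) = -25.837 − 0.594×(-22.0) = -12.769
f_B = -12.769 / -43.3 = 0.2949

0.295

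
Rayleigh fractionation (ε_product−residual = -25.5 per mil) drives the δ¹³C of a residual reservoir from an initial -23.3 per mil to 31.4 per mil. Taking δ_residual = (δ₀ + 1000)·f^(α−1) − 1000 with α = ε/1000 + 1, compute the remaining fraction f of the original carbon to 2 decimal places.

0.12

α − 1 = ε/1000 = -0.0255
(δ_res + 1000)/(δ₀ + 1000) = (31.4 + 1000)/(-23.3 + 1000) = 1031.4/976.7 = 1.056005
f = 1.056005^(1/-0.0255) = exp(ln(1.056005)/-0.0255) = exp(0.05449/-0.0255)
f = exp(-2.1370) = 0.1180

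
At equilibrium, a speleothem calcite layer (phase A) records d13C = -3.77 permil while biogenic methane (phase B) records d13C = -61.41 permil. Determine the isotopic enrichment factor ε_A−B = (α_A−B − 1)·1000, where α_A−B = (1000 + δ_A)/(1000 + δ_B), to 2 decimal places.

α_A−B = (1000 + -3.77) / (1000 + -61.41) = 996.23 / 938.59 = 1.061411
ε_A−B = (1.061411 − 1) × 1000 = 61.411 permil
(The approximation ε ≈ δ_A − δ_B would give 57.64 permil.)

61.41 permil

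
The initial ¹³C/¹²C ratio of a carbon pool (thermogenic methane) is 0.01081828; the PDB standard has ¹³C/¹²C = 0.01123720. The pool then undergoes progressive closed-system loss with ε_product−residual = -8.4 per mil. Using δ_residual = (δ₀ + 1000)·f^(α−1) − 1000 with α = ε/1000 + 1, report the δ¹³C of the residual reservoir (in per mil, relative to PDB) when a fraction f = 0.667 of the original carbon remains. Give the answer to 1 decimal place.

-34.0 per mil

δ₀ = (0.01081828/0.01123720 − 1)×1000 = (0.962720 − 1)×1000 = -37.280 per mil
α − 1 = ε/1000 = -0.0084
f^(α−1) = 0.667^(-0.0084) = 1.003408
δ_res = (-37.280 + 1000) × 1.003408 − 1000 = 966.001 − 1000 = -34.00 per mil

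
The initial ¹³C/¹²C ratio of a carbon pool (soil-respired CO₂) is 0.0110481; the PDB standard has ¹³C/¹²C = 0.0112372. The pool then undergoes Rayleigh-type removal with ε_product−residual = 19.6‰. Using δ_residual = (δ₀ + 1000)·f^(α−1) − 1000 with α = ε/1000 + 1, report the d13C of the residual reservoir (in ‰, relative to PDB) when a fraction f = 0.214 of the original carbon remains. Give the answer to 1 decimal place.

-46.1‰

δ₀ = (0.0110481/0.0112372 − 1)×1000 = (0.983172 − 1)×1000 = -16.828‰
α − 1 = ε/1000 = 0.0196
f^(α−1) = 0.214^(0.0196) = 0.970233
δ_res = (-16.828 + 1000) × 0.970233 − 1000 = 953.906 − 1000 = -46.09‰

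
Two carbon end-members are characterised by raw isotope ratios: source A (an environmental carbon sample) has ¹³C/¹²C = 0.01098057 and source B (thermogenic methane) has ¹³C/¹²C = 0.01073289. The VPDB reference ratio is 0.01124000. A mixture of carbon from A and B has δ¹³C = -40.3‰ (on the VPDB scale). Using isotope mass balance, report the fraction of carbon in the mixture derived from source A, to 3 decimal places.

δ_A = (0.01098057/0.01124000 − 1)×1000 = (0.976919 − 1)×1000 = -23.081‰
δ_B = (0.01073289/0.01124000 − 1)×1000 = (0.954883 − 1)×1000 = -45.117‰
f_A = (δ_mix − δ_B)/(δ_A − δ_B) = (-40.3 − (-45.117))/(-23.081 − (-45.117))
f_A = 4.817 / 22.036 = 0.2186

0.219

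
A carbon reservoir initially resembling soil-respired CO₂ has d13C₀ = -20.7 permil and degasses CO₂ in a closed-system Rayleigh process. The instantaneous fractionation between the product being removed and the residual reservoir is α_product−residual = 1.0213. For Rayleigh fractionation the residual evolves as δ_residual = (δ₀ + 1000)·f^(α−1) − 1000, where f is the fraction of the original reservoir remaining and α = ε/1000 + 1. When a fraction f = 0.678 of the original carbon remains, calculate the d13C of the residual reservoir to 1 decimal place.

Rayleigh residual: δ_res = (δ₀ + 1000)·f^(α−1) − 1000
α − 1 = 0.02130
f^(α−1) = 0.678^(0.02130) = 0.991757
δ_res = (-20.7 + 1000) × 0.991757 − 1000 = 971.227 − 1000 = -28.77 permil

-28.8 permil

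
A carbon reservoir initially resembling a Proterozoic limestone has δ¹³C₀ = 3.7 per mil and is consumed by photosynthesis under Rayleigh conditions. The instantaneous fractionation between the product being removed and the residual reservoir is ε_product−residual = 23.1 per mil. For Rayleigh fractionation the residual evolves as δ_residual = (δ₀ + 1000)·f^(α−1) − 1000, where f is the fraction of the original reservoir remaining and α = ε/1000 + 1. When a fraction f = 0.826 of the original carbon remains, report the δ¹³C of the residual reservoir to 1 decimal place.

-0.7 per mil

Rayleigh residual: δ_res = (δ₀ + 1000)·f^(α−1) − 1000
α = ε/1000 + 1 = 1.02310, so α − 1 = 0.02310
f^(α−1) = 0.826^(0.02310) = 0.995594
δ_res = (3.7 + 1000) × 0.995594 − 1000 = 999.278 − 1000 = -0.72 per mil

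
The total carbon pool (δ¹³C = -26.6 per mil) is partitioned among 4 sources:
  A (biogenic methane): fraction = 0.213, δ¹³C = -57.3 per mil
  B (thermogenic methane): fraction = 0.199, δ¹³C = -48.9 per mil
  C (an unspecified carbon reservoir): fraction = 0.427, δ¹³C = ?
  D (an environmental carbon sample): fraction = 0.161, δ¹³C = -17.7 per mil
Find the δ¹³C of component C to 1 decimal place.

-4.2 per mil

Isotope mass balance: δ_bulk = Σ fᵢ·δᵢ.
-26.6 = 0.213×(-57.3) + 0.199×(-48.9) + 0.427×δ_C + 0.161×(-17.7)
0.427·δ_C = -26.6 − (-24.786) = -1.814
δ_C = -1.814 / 0.427 = -4.25 per mil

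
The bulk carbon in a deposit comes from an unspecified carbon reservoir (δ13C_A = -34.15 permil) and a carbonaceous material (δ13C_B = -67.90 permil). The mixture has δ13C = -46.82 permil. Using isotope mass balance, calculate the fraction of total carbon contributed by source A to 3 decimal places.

δ_mix = f_A·δ_A + (1 − f_A)·δ_B  ⇒  f_A = (δ_mix − δ_B)/(δ_A − δ_B)
f_A = (-46.82 − (-67.90)) / (-34.15 − (-67.90))
f_A = 21.08 / 33.75 = 0.6246

0.625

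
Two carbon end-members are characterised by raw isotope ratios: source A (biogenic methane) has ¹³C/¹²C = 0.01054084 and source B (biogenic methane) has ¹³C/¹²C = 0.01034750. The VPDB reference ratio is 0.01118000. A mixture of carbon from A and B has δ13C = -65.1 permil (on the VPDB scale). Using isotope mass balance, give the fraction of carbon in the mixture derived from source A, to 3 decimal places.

δ_A = (0.01054084/0.01118000 − 1)×1000 = (0.942830 − 1)×1000 = -57.170 permil
δ_B = (0.01034750/0.01118000 − 1)×1000 = (0.925537 − 1)×1000 = -74.463 permil
f_A = (δ_mix − δ_B)/(δ_A − δ_B) = (-65.1 − (-74.463))/(-57.170 − (-74.463))
f_A = 9.363 / 17.293 = 0.5414

0.541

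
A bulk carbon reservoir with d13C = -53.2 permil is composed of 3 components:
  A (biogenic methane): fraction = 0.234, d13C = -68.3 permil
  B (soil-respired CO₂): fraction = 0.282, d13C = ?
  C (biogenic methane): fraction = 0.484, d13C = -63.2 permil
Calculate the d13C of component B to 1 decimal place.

Isotope mass balance: δ_bulk = Σ fᵢ·δᵢ.
-53.2 = 0.234×(-68.3) + 0.282×δ_B + 0.484×(-63.2)
0.282·δ_B = -53.2 − (-46.571) = -6.629
δ_B = -6.629 / 0.282 = -23.51 permil

-23.5 permil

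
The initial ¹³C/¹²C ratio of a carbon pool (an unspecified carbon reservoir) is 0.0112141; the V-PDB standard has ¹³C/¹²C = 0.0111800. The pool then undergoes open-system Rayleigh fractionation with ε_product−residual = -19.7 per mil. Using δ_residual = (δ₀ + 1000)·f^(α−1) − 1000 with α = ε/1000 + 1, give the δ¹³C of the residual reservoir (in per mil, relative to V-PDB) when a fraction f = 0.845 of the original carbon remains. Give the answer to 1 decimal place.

δ₀ = (0.0112141/0.0111800 − 1)×1000 = (1.003050 − 1)×1000 = 3.050 per mil
α − 1 = ε/1000 = -0.0197
f^(α−1) = 0.845^(-0.0197) = 1.003323
δ_res = (3.050 + 1000) × 1.003323 − 1000 = 1006.384 − 1000 = 6.38 per mil

6.4 per mil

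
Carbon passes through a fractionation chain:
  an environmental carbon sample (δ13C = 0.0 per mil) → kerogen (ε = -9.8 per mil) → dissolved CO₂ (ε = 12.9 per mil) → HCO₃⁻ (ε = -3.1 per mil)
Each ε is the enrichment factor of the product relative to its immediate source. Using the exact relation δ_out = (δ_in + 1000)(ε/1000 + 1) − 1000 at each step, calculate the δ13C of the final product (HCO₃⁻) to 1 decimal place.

step 1: δ = (-0.00 + 1000)·(-9.8/1000 + 1) − 1000 = -9.80 per mil
step 2: δ = (-9.80 + 1000)·(12.9/1000 + 1) − 1000 = 2.97 per mil
step 3: δ = (2.97 + 1000)·(-3.1/1000 + 1) − 1000 = -0.14 per mil

-0.1 per mil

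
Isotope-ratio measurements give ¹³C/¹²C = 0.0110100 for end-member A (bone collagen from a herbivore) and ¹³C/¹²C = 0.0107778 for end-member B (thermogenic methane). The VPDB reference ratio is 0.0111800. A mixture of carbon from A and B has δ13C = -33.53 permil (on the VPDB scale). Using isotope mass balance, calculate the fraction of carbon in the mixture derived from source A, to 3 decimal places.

0.118

δ_A = (0.0110100/0.0111800 − 1)×1000 = (0.984794 − 1)×1000 = -15.206 permil
δ_B = (0.0107778/0.0111800 − 1)×1000 = (0.964025 − 1)×1000 = -35.975 permil
f_A = (δ_mix − δ_B)/(δ_A − δ_B) = (-33.53 − (-35.975))/(-15.206 − (-35.975))
f_A = 2.445 / 20.769 = 0.1177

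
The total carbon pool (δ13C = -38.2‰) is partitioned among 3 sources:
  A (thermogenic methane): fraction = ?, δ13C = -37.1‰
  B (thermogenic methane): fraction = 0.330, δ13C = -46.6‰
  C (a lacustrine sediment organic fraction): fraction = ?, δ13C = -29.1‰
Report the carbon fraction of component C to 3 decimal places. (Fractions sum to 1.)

0.254

Let f_C and f_A be the unknown fractions; fractions sum to 1 so f_C + f_A = 0.670.
Mass balance: Σ fᵢ·δᵢ = δ_bulk ⇒ f_C·(-29.1) + f_A·(-37.1) = -38.2 − (-15.378) = -22.822
Substitute f_A = 0.670 − f_C:
f_C·(-29.1 − -37.1) = -22.822 − 0.670×(-37.1) = 2.035
f_C = 2.035 / 8.0 = 0.2544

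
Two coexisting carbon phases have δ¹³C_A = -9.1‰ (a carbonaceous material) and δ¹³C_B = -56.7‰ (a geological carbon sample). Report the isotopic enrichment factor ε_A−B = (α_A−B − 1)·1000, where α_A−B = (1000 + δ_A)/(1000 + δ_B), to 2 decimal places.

α_A−B = (1000 + -9.1) / (1000 + -56.7) = 990.9 / 943.3 = 1.050461
ε_A−B = (1.050461 − 1) × 1000 = 50.461‰
(The approximation ε ≈ δ_A − δ_B would give 47.6‰.)

50.46‰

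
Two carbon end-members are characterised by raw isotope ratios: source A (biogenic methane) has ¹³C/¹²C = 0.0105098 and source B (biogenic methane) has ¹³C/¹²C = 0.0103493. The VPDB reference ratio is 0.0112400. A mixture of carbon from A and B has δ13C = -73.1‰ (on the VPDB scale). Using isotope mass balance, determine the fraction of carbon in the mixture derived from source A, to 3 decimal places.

δ_A = (0.0105098/0.0112400 − 1)×1000 = (0.935036 − 1)×1000 = -64.964‰
δ_B = (0.0103493/0.0112400 − 1)×1000 = (0.920756 − 1)×1000 = -79.244‰
f_A = (δ_mix − δ_B)/(δ_A − δ_B) = (-73.1 − (-79.244))/(-64.964 − (-79.244))
f_A = 6.144 / 14.279 = 0.4303

0.430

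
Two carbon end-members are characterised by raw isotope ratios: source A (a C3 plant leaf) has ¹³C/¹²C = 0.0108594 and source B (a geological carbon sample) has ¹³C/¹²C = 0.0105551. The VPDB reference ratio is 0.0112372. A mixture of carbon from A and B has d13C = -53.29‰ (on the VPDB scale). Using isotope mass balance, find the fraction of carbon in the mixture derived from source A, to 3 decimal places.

0.274

δ_A = (0.0108594/0.0112372 − 1)×1000 = (0.966380 − 1)×1000 = -33.620‰
δ_B = (0.0105551/0.0112372 − 1)×1000 = (0.939300 − 1)×1000 = -60.700‰
f_A = (δ_mix − δ_B)/(δ_A − δ_B) = (-53.29 − (-60.700))/(-33.620 − (-60.700))
f_A = 7.410 / 27.080 = 0.2736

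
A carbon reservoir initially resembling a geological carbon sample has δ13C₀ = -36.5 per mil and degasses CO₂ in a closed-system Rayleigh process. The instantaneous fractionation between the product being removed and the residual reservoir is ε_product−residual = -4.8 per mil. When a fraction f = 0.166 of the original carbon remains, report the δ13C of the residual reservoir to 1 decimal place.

-28.2 per mil

Rayleigh residual: δ_res = (δ₀ + 1000)·f^(α−1) − 1000
α = ε/1000 + 1 = 0.99520, so α − 1 = -0.00480
f^(α−1) = 0.166^(-0.00480) = 1.008657
δ_res = (-36.5 + 1000) × 1.008657 − 1000 = 971.841 − 1000 = -28.16 per mil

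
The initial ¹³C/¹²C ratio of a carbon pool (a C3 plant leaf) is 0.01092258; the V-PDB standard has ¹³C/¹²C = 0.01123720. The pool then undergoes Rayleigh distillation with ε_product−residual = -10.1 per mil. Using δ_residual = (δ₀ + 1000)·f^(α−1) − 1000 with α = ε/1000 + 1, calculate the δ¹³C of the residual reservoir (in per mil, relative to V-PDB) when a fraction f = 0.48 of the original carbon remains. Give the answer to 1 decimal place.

-20.8 per mil

δ₀ = (0.01092258/0.01123720 − 1)×1000 = (0.972002 − 1)×1000 = -27.998 per mil
α − 1 = ε/1000 = -0.0101
f^(α−1) = 0.48^(-0.0101) = 1.007441
δ_res = (-27.998 + 1000) × 1.007441 − 1000 = 979.234 − 1000 = -20.77 per mil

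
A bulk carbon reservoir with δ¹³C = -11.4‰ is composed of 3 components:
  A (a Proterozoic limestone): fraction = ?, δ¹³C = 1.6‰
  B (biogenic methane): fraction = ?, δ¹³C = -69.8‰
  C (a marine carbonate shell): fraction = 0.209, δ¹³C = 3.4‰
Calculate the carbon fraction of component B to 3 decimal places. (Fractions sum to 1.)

Let f_B and f_A be the unknown fractions; fractions sum to 1 so f_B + f_A = 0.791.
Mass balance: Σ fᵢ·δᵢ = δ_bulk ⇒ f_B·(-69.8) + f_A·(1.6) = -11.4 − (0.711) = -12.111
Substitute f_A = 0.791 − f_B:
f_B·(-69.8 − 1.6) = -12.111 − 0.791×(1.6) = -13.376
f_B = -13.376 / -71.4 = 0.1873

0.187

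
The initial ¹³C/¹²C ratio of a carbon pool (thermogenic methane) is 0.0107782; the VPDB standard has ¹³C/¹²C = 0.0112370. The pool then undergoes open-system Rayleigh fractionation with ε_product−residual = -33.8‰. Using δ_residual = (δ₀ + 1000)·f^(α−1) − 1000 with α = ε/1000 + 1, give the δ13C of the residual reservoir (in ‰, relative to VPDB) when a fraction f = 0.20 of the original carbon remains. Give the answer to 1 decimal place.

δ₀ = (0.0107782/0.0112370 − 1)×1000 = (0.959171 − 1)×1000 = -40.829‰
α − 1 = ε/1000 = -0.0338
f^(α−1) = 0.20^(-0.0338) = 1.055906
δ_res = (-40.829 + 1000) × 1.055906 − 1000 = 1012.794 − 1000 = 12.79‰

12.8‰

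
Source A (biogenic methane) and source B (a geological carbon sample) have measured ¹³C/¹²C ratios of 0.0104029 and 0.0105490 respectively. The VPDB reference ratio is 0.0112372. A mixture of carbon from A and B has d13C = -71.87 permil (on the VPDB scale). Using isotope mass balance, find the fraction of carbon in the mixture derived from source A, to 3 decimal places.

δ_A = (0.0104029/0.0112372 − 1)×1000 = (0.925756 − 1)×1000 = -74.244 permil
δ_B = (0.0105490/0.0112372 − 1)×1000 = (0.938757 − 1)×1000 = -61.243 permil
f_A = (δ_mix − δ_B)/(δ_A − δ_B) = (-71.87 − (-61.243))/(-74.244 − (-61.243))
f_A = -10.627 / -13.001 = 0.8174

0.817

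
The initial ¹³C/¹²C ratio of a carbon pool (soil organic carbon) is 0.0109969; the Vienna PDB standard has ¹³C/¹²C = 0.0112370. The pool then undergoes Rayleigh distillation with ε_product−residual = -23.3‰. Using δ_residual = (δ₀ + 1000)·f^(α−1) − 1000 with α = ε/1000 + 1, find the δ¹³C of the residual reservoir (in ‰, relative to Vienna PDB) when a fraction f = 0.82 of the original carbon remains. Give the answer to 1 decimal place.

-16.8‰

δ₀ = (0.0109969/0.0112370 − 1)×1000 = (0.978633 − 1)×1000 = -21.367‰
α − 1 = ε/1000 = -0.0233
f^(α−1) = 0.82^(-0.0233) = 1.004635
δ_res = (-21.367 + 1000) × 1.004635 − 1000 = 983.169 − 1000 = -16.83‰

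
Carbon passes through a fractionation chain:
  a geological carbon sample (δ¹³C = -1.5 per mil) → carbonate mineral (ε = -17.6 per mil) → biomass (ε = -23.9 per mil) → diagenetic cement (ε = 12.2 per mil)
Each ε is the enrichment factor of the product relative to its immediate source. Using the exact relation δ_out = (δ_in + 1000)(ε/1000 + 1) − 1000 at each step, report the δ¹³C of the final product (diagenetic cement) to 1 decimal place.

step 1: δ = (-1.50 + 1000)·(-17.6/1000 + 1) − 1000 = -19.07 per mil
step 2: δ = (-19.07 + 1000)·(-23.9/1000 + 1) − 1000 = -42.52 per mil
step 3: δ = (-42.52 + 1000)·(12.2/1000 + 1) − 1000 = -30.84 per mil

-30.8 per mil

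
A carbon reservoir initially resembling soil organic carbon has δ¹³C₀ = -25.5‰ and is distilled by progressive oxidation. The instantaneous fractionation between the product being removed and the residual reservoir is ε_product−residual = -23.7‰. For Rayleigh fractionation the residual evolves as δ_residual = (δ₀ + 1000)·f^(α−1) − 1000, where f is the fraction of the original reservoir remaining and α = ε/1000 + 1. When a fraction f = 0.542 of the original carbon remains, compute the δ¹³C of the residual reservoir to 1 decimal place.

Rayleigh residual: δ_res = (δ₀ + 1000)·f^(α−1) − 1000
α = ε/1000 + 1 = 0.97630, so α − 1 = -0.02370
f^(α−1) = 0.542^(-0.02370) = 1.014622
δ_res = (-25.5 + 1000) × 1.014622 − 1000 = 988.749 − 1000 = -11.25‰

-11.3‰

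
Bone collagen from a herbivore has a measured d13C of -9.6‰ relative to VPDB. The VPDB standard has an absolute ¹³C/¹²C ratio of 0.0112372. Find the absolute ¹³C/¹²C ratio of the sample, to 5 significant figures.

R_sample = R_standard × (d13C/1000 + 1)
R_sample = 0.0112372 × (-9.6/1000 + 1) = 0.0112372 × 0.990400
R_sample = 0.0111293

0.011129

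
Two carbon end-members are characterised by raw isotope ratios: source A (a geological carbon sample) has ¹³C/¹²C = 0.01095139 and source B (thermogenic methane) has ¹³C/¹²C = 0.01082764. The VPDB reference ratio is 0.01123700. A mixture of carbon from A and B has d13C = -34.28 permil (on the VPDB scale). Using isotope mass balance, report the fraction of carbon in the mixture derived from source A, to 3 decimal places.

0.195

δ_A = (0.01095139/0.01123700 − 1)×1000 = (0.974583 − 1)×1000 = -25.417 permil
δ_B = (0.01082764/0.01123700 − 1)×1000 = (0.963570 − 1)×1000 = -36.430 permil
f_A = (δ_mix − δ_B)/(δ_A − δ_B) = (-34.28 − (-36.430))/(-25.417 − (-36.430))
f_A = 2.150 / 11.013 = 0.1952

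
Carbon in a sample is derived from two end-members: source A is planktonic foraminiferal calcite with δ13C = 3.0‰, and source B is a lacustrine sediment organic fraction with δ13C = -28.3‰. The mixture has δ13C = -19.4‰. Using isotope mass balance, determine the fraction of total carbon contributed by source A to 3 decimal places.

δ_mix = f_A·δ_A + (1 − f_A)·δ_B  ⇒  f_A = (δ_mix − δ_B)/(δ_A − δ_B)
f_A = (-19.4 − (-28.3)) / (3.0 − (-28.3))
f_A = 8.9 / 31.3 = 0.2843

0.284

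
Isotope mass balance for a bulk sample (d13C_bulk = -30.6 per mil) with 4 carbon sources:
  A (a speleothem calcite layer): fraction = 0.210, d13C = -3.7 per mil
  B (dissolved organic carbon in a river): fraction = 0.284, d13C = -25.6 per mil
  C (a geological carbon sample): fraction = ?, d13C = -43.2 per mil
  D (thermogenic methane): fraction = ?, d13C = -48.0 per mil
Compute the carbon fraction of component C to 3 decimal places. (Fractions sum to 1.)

0.362

Let f_C and f_D be the unknown fractions; fractions sum to 1 so f_C + f_D = 0.506.
Mass balance: Σ fᵢ·δᵢ = δ_bulk ⇒ f_C·(-43.2) + f_D·(-48.0) = -30.6 − (-8.047) = -22.553
Substitute f_D = 0.506 − f_C:
f_C·(-43.2 − -48.0) = -22.553 − 0.506×(-48.0) = 1.735
f_C = 1.735 / 4.8 = 0.3615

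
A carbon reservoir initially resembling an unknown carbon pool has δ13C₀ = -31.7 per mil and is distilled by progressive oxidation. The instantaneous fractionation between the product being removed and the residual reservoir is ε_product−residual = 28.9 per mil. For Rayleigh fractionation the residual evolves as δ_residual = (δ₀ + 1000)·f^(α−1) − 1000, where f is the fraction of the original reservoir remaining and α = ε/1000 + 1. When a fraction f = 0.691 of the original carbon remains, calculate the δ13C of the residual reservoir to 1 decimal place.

Rayleigh residual: δ_res = (δ₀ + 1000)·f^(α−1) − 1000
α = ε/1000 + 1 = 1.02890, so α − 1 = 0.02890
f^(α−1) = 0.691^(0.02890) = 0.989375
δ_res = (-31.7 + 1000) × 0.989375 − 1000 = 958.012 − 1000 = -41.99 per mil

-42.0 per mil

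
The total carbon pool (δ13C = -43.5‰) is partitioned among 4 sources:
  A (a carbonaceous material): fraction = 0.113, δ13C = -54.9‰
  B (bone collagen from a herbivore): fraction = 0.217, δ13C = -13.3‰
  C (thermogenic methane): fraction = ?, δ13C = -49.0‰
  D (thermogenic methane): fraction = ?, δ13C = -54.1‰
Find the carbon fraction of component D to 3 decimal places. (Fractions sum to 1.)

0.310

Let f_D and f_C be the unknown fractions; fractions sum to 1 so f_D + f_C = 0.670.
Mass balance: Σ fᵢ·δᵢ = δ_bulk ⇒ f_D·(-54.1) + f_C·(-49.0) = -43.5 − (-9.090) = -34.410
Substitute f_C = 0.670 − f_D:
f_D·(-54.1 − -49.0) = -34.410 − 0.670×(-49.0) = -1.580
f_D = -1.580 / -5.1 = 0.3098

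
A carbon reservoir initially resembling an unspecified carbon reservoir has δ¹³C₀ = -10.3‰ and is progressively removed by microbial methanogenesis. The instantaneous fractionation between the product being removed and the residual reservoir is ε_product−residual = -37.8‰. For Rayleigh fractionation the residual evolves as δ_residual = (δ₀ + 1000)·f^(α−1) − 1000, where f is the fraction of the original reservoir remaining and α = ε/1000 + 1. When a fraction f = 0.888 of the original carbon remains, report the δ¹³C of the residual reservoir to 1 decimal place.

Rayleigh residual: δ_res = (δ₀ + 1000)·f^(α−1) − 1000
α = ε/1000 + 1 = 0.96220, so α − 1 = -0.03780
f^(α−1) = 0.888^(-0.03780) = 1.004500
δ_res = (-10.3 + 1000) × 1.004500 − 1000 = 994.154 − 1000 = -5.85‰

-5.8‰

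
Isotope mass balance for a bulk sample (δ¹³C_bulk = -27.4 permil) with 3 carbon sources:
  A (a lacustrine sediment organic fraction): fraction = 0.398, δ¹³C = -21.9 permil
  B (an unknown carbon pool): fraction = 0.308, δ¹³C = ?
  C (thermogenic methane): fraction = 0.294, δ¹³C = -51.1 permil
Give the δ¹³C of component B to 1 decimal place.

-11.9 permil

Isotope mass balance: δ_bulk = Σ fᵢ·δᵢ.
-27.4 = 0.398×(-21.9) + 0.308×δ_B + 0.294×(-51.1)
0.308·δ_B = -27.4 − (-23.740) = -3.660
δ_B = -3.660 / 0.308 = -11.88 permil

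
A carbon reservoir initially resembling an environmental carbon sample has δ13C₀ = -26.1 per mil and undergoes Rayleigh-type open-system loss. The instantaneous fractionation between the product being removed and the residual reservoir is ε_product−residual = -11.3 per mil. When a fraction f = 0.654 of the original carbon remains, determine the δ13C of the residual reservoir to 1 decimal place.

Rayleigh residual: δ_res = (δ₀ + 1000)·f^(α−1) − 1000
α = ε/1000 + 1 = 0.98870, so α − 1 = -0.01130
f^(α−1) = 0.654^(-0.01130) = 1.004810
δ_res = (-26.1 + 1000) × 1.004810 − 1000 = 978.585 − 1000 = -21.42 per mil

-21.4 per mil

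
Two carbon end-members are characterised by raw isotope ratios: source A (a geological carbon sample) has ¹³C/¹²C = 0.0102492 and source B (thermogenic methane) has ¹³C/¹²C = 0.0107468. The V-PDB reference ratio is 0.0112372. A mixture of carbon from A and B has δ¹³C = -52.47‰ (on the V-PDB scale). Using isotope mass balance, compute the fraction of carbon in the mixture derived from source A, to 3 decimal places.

0.199

δ_A = (0.0102492/0.0112372 − 1)×1000 = (0.912078 − 1)×1000 = -87.922‰
δ_B = (0.0107468/0.0112372 − 1)×1000 = (0.956359 − 1)×1000 = -43.641‰
f_A = (δ_mix − δ_B)/(δ_A − δ_B) = (-52.47 − (-43.641))/(-87.922 − (-43.641))
f_A = -8.829 / -44.281 = 0.1994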